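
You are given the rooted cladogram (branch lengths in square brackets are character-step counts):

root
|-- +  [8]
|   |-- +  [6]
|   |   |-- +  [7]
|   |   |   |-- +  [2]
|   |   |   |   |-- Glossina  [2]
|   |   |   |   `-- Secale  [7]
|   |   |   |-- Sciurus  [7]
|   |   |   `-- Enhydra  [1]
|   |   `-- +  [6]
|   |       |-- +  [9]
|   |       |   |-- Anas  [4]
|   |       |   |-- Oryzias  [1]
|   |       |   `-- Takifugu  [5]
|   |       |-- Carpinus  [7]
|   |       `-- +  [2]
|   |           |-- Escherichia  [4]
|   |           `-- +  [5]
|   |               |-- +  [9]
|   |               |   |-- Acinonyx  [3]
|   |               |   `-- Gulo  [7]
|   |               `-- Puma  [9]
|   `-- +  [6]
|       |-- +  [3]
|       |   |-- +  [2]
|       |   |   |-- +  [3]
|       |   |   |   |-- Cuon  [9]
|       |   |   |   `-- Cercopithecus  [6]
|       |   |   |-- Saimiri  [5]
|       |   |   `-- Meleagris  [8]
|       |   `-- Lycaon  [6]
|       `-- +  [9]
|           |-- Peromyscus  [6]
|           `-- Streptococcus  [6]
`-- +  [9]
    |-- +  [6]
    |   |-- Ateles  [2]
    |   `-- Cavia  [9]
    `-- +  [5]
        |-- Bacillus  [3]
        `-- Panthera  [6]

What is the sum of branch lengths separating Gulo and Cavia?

The path runs Gulo → … → MRCA → … → Cavia; the MRCA is the root of the tree.
Branch lengths along that path: 7 + 9 + 5 + 2 + 6 + 6 + 8 + 9 + 6 + 9 = 67.

67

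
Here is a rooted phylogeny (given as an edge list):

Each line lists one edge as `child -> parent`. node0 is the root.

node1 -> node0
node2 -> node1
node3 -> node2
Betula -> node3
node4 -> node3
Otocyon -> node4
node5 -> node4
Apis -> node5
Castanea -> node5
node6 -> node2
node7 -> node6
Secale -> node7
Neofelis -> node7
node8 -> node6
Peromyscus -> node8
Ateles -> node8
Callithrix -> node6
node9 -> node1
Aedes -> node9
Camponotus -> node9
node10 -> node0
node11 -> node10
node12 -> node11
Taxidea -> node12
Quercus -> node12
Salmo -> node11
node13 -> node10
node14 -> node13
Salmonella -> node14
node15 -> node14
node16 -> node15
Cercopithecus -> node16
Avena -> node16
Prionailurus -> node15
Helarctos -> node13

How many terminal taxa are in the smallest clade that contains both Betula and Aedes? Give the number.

11

The MRCA of Betula and Aedes is the node subtending (((Betula,(Otocyon,(Apis,Castanea))),((Secale,Neofelis),(Peromyscus,Ateles),Callithrix)),(Aedes,Camponotus)).
That clade contains 11 terminal taxa: Aedes, Apis, Ateles, Betula, Callithrix, Camponotus, Castanea, Neofelis, Otocyon, Peromyscus, Secale.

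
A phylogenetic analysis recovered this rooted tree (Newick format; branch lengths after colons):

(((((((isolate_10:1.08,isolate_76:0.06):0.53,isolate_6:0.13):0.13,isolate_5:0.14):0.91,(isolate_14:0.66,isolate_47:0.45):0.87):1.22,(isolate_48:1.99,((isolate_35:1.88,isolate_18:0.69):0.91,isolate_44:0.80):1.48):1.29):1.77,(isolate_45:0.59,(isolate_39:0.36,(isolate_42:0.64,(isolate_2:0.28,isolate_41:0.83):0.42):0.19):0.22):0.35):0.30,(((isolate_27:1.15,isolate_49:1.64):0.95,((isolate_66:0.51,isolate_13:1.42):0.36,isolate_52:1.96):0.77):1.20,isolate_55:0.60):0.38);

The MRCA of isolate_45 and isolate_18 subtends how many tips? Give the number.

The MRCA of isolate_45 and isolate_18 is the node subtending ((((((isolate_10,isolate_76),isolate_6),isolate_5),(isolate_14,isolate_47)),(isolate_48,((isolate_35,isolate_18),isolate_44))),(isolate_45,(isolate_39,(isolate_42,(isolate_2,isolate_41))))).
That clade contains 15 terminal taxa: isolate_10, isolate_14, isolate_18, isolate_2, isolate_35, isolate_39, isolate_41, isolate_42, isolate_44, isolate_45, isolate_47, isolate_48, isolate_5, isolate_6, isolate_76.

15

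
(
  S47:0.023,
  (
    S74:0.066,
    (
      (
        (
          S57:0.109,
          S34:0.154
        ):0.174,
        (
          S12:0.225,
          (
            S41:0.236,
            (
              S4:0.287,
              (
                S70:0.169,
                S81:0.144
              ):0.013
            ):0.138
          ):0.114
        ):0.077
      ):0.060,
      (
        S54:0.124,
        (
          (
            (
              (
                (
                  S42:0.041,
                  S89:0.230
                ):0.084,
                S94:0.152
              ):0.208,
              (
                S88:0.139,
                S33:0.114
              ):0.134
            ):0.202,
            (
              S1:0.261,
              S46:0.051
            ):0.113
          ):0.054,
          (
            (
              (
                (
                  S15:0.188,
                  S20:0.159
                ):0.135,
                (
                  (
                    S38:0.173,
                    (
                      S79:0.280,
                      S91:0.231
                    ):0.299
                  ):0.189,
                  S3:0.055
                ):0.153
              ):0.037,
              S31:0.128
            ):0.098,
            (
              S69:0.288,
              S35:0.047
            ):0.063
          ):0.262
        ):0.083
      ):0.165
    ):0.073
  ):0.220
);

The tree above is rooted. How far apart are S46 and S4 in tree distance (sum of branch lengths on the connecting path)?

The path runs S46 → … → MRCA → … → S4; the MRCA is the node subtending (((S57,S34),(S12,(S41,(S4,(S70,S81))))),(S54,(((((S42,S89),S94),(S88,S33)),(S1,S46)),((((S15,S20),((S38,(S79,S91)),S3)),S31),(S69,S35))))).
Branch lengths along that path: 0.051 + 0.113 + 0.054 + 0.083 + 0.165 + 0.060 + 0.077 + 0.114 + 0.138 + 0.287 = 1.142.

1.142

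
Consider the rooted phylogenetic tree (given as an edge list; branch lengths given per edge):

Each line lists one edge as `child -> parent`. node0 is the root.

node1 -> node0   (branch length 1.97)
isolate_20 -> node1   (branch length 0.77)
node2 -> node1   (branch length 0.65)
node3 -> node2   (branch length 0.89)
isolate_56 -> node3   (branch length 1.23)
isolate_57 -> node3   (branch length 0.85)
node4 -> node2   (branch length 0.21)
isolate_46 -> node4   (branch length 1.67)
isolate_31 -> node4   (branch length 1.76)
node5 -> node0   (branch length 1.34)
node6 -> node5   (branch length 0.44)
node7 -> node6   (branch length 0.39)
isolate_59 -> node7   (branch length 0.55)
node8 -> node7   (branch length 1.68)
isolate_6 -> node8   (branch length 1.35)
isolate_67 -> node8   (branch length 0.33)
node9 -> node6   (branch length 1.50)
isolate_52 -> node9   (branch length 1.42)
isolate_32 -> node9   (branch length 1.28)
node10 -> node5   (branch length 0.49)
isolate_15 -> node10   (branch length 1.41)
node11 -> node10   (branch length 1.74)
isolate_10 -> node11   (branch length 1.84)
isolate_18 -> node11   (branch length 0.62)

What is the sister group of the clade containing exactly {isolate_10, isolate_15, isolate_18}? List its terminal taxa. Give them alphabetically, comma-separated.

The clade containing exactly {isolate_10, isolate_15, isolate_18} attaches to the tree at the node subtending (((isolate_59,(isolate_6,isolate_67)),(isolate_52,isolate_32)),(isolate_15,(isolate_10,isolate_18))).
The other lineage descending from that same node — the sister group — is ((isolate_59,(isolate_6,isolate_67)),(isolate_52,isolate_32)); its 5 tips in alphabetical order are the answer.

isolate_32, isolate_52, isolate_59, isolate_6, isolate_67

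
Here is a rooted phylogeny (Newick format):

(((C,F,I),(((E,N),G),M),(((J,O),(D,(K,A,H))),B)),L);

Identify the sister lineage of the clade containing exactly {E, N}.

G

The clade containing exactly {E, N} attaches to the tree at the node subtending ((E,N),G).
The other lineage descending from that same node — the sister group — is the single tip G.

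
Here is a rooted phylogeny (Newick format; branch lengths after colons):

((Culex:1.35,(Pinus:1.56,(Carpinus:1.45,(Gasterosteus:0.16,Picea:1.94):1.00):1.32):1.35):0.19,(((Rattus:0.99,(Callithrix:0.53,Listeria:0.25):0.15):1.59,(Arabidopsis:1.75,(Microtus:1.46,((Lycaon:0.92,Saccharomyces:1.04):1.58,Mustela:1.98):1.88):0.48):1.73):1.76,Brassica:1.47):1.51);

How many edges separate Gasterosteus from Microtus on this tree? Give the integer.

10

The MRCA of Gasterosteus and Microtus is the root of the tree.
From Gasterosteus up to that node: 5 branches. From Microtus up to the same node: 5 branches. Total: 5 + 5 = 10.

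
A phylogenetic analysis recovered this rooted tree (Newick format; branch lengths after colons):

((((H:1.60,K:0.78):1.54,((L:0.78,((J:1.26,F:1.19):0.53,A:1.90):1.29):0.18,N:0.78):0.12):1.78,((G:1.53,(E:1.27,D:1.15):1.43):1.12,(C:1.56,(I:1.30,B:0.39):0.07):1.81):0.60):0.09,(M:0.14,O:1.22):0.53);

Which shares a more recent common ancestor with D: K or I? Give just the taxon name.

The MRCA of D and I subtends ((G,(E,D)),(C,(I,B))) (6 taxa).
The MRCA of D and K subtends (((H,K),((L,((J,F),A)),N)),((G,(E,D)),(C,(I,B)))) (13 taxa).
The first is nested inside the second, so D shares a more recent common ancestor with I.

I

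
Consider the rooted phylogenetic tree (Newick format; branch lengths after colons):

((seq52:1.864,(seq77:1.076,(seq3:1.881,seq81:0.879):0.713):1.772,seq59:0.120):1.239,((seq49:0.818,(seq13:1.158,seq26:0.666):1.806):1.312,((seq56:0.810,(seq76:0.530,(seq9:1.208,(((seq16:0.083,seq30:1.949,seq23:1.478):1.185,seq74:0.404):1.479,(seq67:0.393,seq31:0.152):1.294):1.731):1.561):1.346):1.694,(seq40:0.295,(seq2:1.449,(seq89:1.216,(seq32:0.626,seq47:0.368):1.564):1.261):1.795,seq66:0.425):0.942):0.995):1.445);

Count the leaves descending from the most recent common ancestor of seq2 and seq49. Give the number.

18

The MRCA of seq2 and seq49 is the node subtending ((seq49,(seq13,seq26)),((seq56,(seq76,(seq9,(((seq16,seq30,seq23),seq74),(seq67,seq31))))),(seq40,(seq2,(seq89,(seq32,seq47))),seq66))).
That clade contains 18 terminal taxa: seq13, seq16, seq2, seq23, seq26, seq30, seq31, seq32, seq40, seq47, seq49, seq56, seq66, seq67, seq74, seq76, seq89, seq9.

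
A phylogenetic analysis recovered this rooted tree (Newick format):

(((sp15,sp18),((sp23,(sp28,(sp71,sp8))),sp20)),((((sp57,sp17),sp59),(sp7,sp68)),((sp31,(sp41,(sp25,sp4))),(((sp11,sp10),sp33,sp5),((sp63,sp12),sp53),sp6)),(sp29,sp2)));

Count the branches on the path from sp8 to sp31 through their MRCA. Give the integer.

10

The MRCA of sp8 and sp31 is the root of the tree.
From sp8 up to that node: 6 branches. From sp31 up to the same node: 4 branches. Total: 6 + 4 = 10.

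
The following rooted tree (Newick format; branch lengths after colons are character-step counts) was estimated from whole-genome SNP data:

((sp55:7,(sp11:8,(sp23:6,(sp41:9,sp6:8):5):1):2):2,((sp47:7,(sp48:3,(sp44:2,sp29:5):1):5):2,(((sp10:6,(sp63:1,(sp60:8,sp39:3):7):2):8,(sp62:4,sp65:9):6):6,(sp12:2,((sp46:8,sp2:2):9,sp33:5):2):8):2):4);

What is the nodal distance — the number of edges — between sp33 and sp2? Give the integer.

3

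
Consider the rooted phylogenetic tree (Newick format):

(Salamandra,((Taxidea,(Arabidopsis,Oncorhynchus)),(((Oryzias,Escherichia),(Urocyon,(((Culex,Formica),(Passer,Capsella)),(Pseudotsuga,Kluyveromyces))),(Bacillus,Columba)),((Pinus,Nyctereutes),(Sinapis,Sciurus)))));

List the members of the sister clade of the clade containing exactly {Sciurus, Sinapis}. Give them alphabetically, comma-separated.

Nyctereutes, Pinus

The clade containing exactly {Sciurus, Sinapis} attaches to the tree at the node subtending ((Pinus,Nyctereutes),(Sinapis,Sciurus)).
The other lineage descending from that same node — the sister group — is (Pinus,Nyctereutes); its 2 tips in alphabetical order are the answer.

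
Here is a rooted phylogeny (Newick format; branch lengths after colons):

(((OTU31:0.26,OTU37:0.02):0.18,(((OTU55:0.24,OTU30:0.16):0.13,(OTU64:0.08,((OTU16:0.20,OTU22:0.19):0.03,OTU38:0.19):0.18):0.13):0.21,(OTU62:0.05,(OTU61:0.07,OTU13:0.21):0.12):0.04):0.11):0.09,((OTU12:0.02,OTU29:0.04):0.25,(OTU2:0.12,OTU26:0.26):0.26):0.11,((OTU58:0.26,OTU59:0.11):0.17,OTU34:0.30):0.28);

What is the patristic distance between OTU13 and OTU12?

0.95

The path runs OTU13 → … → MRCA → … → OTU12; the MRCA is the root of the tree.
Branch lengths along that path: 0.21 + 0.12 + 0.04 + 0.11 + 0.09 + 0.11 + 0.25 + 0.02 = 0.95.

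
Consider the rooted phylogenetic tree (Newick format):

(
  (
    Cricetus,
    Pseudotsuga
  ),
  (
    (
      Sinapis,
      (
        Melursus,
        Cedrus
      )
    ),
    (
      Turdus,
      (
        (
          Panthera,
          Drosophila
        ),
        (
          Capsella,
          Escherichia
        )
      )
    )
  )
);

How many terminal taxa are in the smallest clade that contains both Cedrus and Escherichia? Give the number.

8

The MRCA of Cedrus and Escherichia is the node subtending ((Sinapis,(Melursus,Cedrus)),(Turdus,((Panthera,Drosophila),(Capsella,Escherichia)))).
That clade contains 8 terminal taxa: Capsella, Cedrus, Drosophila, Escherichia, Melursus, Panthera, Sinapis, Turdus.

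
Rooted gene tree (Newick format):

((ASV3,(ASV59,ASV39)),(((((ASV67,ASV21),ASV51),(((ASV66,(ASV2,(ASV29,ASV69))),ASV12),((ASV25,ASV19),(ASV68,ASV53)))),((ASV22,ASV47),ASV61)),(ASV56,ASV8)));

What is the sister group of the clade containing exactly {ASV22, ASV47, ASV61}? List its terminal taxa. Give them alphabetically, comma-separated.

The clade containing exactly {ASV22, ASV47, ASV61} attaches to the tree at the node subtending ((((ASV67,ASV21),ASV51),(((ASV66,(ASV2,(ASV29,ASV69))),ASV12),((ASV25,ASV19),(ASV68,ASV53)))),((ASV22,ASV47),ASV61)).
The other lineage descending from that same node — the sister group — is (((ASV67,ASV21),ASV51),(((ASV66,(ASV2,(ASV29,ASV69))),ASV12),((ASV25,ASV19),(ASV68,ASV53)))); its 12 tips in alphabetical order are the answer.

ASV12, ASV19, ASV2, ASV21, ASV25, ASV29, ASV51, ASV53, ASV66, ASV67, ASV68, ASV69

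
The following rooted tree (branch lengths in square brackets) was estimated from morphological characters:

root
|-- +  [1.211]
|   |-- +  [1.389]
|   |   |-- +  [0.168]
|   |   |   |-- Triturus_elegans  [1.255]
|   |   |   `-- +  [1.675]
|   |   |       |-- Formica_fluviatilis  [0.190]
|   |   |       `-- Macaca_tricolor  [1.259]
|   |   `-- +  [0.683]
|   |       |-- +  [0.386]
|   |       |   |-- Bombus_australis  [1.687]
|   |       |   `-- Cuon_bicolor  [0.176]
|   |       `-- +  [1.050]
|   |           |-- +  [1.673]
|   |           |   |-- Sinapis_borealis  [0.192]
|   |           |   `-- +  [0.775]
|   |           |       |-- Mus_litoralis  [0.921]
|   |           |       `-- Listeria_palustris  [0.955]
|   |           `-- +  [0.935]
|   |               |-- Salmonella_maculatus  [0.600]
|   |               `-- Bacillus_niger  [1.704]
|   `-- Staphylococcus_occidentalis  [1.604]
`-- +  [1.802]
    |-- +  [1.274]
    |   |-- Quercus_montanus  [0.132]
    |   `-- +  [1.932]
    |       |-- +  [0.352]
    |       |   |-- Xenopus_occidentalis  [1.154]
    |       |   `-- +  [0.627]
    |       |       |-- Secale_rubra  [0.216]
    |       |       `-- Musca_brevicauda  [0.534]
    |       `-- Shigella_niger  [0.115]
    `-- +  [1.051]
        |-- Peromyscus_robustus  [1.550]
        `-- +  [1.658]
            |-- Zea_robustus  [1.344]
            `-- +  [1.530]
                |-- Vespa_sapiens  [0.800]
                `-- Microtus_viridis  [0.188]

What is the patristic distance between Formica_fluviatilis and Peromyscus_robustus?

9.036

The path runs Formica_fluviatilis → … → MRCA → … → Peromyscus_robustus; the MRCA is the root of the tree.
Branch lengths along that path: 0.190 + 1.675 + 0.168 + 1.389 + 1.211 + 1.802 + 1.051 + 1.550 = 9.036.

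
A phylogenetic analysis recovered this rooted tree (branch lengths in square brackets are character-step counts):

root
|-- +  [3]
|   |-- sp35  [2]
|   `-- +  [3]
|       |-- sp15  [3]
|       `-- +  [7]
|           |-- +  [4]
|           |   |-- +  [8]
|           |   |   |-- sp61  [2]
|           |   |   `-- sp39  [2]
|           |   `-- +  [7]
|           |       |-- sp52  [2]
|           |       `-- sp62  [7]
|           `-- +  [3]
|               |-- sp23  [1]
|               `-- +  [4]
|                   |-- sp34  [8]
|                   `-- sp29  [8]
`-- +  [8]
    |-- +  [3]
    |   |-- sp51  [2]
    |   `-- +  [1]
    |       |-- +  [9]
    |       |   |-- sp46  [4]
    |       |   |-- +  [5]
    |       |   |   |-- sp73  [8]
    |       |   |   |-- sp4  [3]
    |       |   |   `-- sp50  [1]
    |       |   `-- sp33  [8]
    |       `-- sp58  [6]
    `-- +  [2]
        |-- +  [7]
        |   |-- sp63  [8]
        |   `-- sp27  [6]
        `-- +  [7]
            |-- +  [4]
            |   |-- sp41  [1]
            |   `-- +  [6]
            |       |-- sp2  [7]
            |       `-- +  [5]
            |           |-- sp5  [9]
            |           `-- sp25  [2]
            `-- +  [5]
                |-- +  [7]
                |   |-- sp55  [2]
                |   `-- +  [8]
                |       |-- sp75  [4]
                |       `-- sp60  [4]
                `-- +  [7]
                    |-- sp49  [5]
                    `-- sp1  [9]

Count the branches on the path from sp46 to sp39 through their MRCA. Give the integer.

The MRCA of sp46 and sp39 is the root of the tree.
From sp46 up to that node: 5 branches. From sp39 up to the same node: 6 branches. Total: 5 + 6 = 11.

11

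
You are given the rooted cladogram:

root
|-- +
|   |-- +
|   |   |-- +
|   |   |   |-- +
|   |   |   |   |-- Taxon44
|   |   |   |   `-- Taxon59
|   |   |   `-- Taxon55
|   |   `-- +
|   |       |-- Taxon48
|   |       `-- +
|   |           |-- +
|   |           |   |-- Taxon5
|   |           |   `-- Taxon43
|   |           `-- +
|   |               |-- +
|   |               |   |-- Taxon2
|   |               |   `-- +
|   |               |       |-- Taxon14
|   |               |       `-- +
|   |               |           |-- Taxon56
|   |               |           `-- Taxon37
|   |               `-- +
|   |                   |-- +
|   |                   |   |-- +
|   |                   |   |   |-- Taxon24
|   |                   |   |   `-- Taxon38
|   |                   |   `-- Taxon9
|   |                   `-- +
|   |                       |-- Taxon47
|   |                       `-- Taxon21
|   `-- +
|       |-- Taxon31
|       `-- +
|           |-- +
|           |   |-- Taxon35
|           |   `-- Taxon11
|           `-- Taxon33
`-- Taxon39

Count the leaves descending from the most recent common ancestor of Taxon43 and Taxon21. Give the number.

The MRCA of Taxon43 and Taxon21 is the node subtending ((Taxon5,Taxon43),((Taxon2,(Taxon14,(Taxon56,Taxon37))),(((Taxon24,Taxon38),Taxon9),(Taxon47,Taxon21)))).
That clade contains 11 terminal taxa: Taxon14, Taxon2, Taxon21, Taxon24, Taxon37, Taxon38, Taxon43, Taxon47, Taxon5, Taxon56, Taxon9.

11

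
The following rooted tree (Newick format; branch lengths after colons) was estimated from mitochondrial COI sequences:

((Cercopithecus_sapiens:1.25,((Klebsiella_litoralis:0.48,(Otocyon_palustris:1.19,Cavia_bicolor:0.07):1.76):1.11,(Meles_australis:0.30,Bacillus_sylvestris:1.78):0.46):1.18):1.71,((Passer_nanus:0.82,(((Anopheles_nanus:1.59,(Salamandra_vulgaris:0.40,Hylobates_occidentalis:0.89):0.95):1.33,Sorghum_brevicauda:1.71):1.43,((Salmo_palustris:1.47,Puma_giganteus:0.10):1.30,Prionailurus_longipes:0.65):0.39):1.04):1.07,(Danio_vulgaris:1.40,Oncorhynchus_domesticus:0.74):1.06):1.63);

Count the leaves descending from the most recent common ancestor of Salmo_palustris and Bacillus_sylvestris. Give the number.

The MRCA of Salmo_palustris and Bacillus_sylvestris is the root, so the clade is the entire tree.
That clade contains 16 terminal taxa: Anopheles_nanus, Bacillus_sylvestris, Cavia_bicolor, Cercopithecus_sapiens, Danio_vulgaris, Hylobates_occidentalis, Klebsiella_litoralis, Meles_australis, Oncorhynchus_domesticus, Otocyon_palustris, Passer_nanus, Prionailurus_longipes, Puma_giganteus, Salamandra_vulgaris, Salmo_palustris, Sorghum_brevicauda.

16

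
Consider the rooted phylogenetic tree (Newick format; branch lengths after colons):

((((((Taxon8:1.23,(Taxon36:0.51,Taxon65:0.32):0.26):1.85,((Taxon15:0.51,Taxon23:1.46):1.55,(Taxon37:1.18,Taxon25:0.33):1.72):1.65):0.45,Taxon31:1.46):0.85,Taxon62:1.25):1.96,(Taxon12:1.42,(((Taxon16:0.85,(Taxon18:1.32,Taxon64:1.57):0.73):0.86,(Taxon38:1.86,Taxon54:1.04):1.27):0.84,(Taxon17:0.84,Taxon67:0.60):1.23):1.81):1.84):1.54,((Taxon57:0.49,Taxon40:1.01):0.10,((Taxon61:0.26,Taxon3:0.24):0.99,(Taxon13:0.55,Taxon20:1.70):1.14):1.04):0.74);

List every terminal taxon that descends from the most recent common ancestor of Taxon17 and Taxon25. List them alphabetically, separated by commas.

Taxon12, Taxon15, Taxon16, Taxon17, Taxon18, Taxon23, Taxon25, Taxon31, Taxon36, Taxon37, Taxon38, Taxon54, Taxon62, Taxon64, Taxon65, Taxon67, Taxon8

Tracing Taxon17: it sits inside (Taxon17,Taxon67).
Tracing Taxon25: it sits inside (Taxon37,Taxon25).
The smallest clade enclosing both is (((((Taxon8,(Taxon36,Taxon65)),((Taxon15,Taxon23),(Taxon37,Taxon25))),Taxon31),Taxon62),(Taxon12,(((Taxon16,(Taxon18,Taxon64)),(Taxon38,Taxon54)),(Taxon17,Taxon67)))); the answer is its 17 terminal taxa in alphabetical order.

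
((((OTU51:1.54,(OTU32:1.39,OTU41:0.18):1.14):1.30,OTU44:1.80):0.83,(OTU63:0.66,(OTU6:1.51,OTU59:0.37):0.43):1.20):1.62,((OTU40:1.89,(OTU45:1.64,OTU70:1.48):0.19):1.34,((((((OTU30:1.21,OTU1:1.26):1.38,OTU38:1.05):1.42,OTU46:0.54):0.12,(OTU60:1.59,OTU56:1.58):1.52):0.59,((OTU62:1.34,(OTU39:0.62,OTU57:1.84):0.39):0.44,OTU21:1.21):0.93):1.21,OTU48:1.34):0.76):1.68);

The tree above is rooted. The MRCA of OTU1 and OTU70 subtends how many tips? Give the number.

The MRCA of OTU1 and OTU70 is the node subtending ((OTU40,(OTU45,OTU70)),((((((OTU30,OTU1),OTU38),OTU46),(OTU60,OTU56)),((OTU62,(OTU39,OTU57)),OTU21)),OTU48)).
That clade contains 14 terminal taxa: OTU1, OTU21, OTU30, OTU38, OTU39, OTU40, OTU45, OTU46, OTU48, OTU56, OTU57, OTU60, OTU62, OTU70.

14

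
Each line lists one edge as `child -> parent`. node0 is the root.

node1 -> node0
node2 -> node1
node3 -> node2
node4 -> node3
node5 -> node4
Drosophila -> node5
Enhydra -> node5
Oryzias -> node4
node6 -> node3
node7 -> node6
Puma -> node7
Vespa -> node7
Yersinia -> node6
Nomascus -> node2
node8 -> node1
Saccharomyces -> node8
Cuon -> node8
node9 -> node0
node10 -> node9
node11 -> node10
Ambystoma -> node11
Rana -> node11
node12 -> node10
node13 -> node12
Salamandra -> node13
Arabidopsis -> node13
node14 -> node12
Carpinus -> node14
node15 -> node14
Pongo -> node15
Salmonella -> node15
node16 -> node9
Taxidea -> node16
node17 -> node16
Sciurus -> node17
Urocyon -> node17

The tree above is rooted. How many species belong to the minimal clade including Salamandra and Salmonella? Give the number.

5

The MRCA of Salamandra and Salmonella is the node subtending ((Salamandra,Arabidopsis),(Carpinus,(Pongo,Salmonella))).
That clade contains 5 terminal taxa: Arabidopsis, Carpinus, Pongo, Salamandra, Salmonella.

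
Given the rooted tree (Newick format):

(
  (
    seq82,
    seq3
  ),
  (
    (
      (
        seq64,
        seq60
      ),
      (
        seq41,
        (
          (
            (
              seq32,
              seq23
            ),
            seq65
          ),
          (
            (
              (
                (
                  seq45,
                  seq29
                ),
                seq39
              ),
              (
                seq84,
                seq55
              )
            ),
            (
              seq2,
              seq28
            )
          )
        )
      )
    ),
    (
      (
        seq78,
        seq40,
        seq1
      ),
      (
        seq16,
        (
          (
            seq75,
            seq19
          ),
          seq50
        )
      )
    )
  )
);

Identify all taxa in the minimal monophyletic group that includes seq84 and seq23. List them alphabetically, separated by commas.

seq2, seq23, seq28, seq29, seq32, seq39, seq45, seq55, seq65, seq84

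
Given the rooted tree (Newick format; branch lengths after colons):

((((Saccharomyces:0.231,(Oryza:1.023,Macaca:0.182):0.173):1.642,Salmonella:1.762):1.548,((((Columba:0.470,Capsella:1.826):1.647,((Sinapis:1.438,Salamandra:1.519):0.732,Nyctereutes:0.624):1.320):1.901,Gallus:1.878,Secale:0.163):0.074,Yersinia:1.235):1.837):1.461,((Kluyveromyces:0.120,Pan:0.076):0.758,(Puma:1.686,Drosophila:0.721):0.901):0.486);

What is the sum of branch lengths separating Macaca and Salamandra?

The path runs Macaca → … → MRCA → … → Salamandra; the MRCA is the node subtending (((Saccharomyces,(Oryza,Macaca)),Salmonella),((((Columba,Capsella),((Sinapis,Salamandra),Nyctereutes)),Gallus,Secale),Yersinia)).
Branch lengths along that path: 0.182 + 0.173 + 1.642 + 1.548 + 1.837 + 0.074 + 1.901 + 1.320 + 0.732 + 1.519 = 10.928.

10.928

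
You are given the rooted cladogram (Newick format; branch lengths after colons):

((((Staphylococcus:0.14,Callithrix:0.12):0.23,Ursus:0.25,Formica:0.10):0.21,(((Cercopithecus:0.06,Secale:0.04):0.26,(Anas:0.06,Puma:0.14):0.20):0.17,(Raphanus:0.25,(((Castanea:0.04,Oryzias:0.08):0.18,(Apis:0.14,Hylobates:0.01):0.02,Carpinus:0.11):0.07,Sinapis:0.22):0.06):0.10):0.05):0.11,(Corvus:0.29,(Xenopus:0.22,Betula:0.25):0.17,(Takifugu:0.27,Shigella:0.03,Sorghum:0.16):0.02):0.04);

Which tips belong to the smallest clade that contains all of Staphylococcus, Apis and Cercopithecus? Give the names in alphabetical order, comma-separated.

Anas, Apis, Callithrix, Carpinus, Castanea, Cercopithecus, Formica, Hylobates, Oryzias, Puma, Raphanus, Secale, Sinapis, Staphylococcus, Ursus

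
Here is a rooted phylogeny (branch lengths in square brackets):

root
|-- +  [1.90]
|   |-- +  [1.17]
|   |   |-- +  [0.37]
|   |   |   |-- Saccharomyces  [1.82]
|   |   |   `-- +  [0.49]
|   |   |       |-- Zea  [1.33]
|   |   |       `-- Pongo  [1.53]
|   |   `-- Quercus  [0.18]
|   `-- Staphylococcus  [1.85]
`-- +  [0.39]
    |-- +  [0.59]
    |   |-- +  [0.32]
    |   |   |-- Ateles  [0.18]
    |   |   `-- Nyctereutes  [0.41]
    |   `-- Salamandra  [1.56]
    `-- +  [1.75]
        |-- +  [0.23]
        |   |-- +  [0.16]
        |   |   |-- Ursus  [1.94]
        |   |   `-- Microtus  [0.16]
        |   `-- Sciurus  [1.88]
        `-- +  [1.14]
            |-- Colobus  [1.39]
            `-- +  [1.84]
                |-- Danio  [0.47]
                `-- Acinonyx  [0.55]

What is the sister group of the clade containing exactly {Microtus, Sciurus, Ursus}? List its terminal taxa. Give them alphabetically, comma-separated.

Acinonyx, Colobus, Danio

The clade containing exactly {Microtus, Sciurus, Ursus} attaches to the tree at the node subtending (((Ursus,Microtus),Sciurus),(Colobus,(Danio,Acinonyx))).
The other lineage descending from that same node — the sister group — is (Colobus,(Danio,Acinonyx)); its 3 tips in alphabetical order are the answer.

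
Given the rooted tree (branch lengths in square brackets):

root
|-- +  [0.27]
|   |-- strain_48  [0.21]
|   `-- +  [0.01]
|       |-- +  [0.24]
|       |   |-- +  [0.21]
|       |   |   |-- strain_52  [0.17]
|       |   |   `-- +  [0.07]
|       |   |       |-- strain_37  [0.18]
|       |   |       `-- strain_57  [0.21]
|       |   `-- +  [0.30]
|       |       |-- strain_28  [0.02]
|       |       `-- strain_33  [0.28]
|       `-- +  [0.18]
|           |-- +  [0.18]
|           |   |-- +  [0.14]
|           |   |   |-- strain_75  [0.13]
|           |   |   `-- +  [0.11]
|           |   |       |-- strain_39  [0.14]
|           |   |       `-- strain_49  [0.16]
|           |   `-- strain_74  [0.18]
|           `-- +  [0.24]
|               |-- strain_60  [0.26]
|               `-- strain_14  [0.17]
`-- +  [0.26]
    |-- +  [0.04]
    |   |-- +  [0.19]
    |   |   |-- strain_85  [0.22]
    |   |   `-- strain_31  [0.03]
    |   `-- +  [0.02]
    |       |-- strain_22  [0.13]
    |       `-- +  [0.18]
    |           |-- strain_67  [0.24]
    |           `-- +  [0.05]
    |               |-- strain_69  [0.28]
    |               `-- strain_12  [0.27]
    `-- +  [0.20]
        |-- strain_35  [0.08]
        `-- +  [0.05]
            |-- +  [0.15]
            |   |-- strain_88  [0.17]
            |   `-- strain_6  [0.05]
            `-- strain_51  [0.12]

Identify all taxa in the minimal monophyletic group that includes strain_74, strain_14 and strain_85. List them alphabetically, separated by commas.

strain_12, strain_14, strain_22, strain_28, strain_31, strain_33, strain_35, strain_37, strain_39, strain_48, strain_49, strain_51, strain_52, strain_57, strain_6, strain_60, strain_67, strain_69, strain_74, strain_75, strain_85, strain_88

Tracing strain_74: it sits inside ((strain_75,(strain_39,strain_49)),strain_74).
Tracing strain_14: it sits inside (strain_60,strain_14).
Tracing strain_85: it sits inside (strain_85,strain_31).
The smallest clade enclosing all 3 is the whole tree (their MRCA is the root), so the answer is all 22 tips in alphabetical order.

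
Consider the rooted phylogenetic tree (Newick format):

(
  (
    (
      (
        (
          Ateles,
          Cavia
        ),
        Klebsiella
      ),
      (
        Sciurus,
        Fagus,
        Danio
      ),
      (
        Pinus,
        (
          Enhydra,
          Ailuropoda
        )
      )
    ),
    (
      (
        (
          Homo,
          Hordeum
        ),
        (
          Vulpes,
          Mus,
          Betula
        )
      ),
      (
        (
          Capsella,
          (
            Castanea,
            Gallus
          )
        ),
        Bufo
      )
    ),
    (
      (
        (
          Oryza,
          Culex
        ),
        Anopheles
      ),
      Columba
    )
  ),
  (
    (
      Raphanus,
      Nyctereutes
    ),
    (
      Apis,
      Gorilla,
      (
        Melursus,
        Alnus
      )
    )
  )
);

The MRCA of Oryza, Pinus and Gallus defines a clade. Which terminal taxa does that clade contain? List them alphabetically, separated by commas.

Ailuropoda, Anopheles, Ateles, Betula, Bufo, Capsella, Castanea, Cavia, Columba, Culex, Danio, Enhydra, Fagus, Gallus, Homo, Hordeum, Klebsiella, Mus, Oryza, Pinus, Sciurus, Vulpes

Tracing Oryza: it sits inside (Oryza,Culex).
Tracing Pinus: it sits inside (Pinus,(Enhydra,Ailuropoda)).
Tracing Gallus: it sits inside (Castanea,Gallus).
The smallest clade enclosing all 3 is ((((Ateles,Cavia),Klebsiella),(Sciurus,Fagus,Danio),(Pinus,(Enhydra,Ailuropoda))),(((Homo,Hordeum),(Vulpes,Mus,Betula)),((Capsella,(Castanea,Gallus)),Bufo)),(((Oryza,Culex),Anopheles),Columba)); the answer is its 22 terminal taxa in alphabetical order.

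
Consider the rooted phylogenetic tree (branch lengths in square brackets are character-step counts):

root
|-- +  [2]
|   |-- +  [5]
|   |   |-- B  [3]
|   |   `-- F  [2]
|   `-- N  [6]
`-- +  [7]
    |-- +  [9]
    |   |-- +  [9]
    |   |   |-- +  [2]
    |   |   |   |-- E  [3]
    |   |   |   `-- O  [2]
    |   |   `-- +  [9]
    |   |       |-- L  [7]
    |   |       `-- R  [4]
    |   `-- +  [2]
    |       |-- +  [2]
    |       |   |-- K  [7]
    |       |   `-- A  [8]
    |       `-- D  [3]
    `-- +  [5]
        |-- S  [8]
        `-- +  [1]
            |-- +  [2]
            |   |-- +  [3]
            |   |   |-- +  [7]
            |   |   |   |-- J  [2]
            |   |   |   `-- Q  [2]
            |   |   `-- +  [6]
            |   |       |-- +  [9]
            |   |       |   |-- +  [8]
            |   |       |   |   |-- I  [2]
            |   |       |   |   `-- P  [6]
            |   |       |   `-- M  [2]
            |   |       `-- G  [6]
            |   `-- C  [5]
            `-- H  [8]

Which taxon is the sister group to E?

O

E attaches to the tree at the node subtending (E,O).
The other lineage descending from that same node — the sister group — is the single tip O.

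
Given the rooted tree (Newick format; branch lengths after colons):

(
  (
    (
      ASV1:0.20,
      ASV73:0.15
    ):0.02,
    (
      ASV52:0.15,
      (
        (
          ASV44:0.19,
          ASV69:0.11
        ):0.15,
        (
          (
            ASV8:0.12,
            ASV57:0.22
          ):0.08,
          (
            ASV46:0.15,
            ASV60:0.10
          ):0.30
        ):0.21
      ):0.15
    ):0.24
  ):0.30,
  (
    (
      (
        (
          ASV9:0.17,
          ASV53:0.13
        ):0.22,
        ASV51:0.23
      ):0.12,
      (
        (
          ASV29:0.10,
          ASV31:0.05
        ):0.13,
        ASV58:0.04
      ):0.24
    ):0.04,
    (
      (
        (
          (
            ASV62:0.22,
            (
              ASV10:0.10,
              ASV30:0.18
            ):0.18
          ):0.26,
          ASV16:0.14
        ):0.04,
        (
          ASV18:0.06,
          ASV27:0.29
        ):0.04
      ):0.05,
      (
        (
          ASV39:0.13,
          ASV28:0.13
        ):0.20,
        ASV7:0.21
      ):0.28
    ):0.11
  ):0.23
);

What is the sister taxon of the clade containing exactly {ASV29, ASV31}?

The clade containing exactly {ASV29, ASV31} attaches to the tree at the node subtending ((ASV29,ASV31),ASV58).
The other lineage descending from that same node — the sister group — is the single tip ASV58.

ASV58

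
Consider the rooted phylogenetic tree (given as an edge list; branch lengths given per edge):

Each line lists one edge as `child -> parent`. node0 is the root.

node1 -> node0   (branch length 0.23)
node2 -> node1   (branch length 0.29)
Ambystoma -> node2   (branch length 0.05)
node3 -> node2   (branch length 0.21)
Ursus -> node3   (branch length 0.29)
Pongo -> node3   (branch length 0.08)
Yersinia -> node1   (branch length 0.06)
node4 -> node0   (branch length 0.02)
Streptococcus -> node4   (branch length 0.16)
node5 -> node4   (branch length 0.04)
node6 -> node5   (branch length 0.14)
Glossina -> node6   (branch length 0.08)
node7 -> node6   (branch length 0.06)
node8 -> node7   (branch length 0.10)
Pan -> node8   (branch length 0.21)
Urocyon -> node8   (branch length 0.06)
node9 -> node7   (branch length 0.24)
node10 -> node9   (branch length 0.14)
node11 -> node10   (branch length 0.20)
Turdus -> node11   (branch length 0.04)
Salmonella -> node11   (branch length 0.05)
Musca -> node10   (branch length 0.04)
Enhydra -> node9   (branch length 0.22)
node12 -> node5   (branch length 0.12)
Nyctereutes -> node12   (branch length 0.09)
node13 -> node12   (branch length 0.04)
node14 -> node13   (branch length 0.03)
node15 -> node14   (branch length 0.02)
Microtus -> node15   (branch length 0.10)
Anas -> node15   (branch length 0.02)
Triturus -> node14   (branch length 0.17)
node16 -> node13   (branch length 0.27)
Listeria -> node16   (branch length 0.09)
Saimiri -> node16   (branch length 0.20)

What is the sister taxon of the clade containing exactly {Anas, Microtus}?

Triturus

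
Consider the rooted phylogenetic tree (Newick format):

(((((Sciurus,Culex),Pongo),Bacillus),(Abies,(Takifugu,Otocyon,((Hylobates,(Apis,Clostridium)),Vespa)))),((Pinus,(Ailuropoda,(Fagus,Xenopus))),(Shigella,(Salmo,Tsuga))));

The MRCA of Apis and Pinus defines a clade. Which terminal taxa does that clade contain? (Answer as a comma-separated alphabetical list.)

Tracing Apis: it sits inside (Apis,Clostridium).
Tracing Pinus: it sits inside (Pinus,(Ailuropoda,(Fagus,Xenopus))).
The smallest clade enclosing both is the whole tree (their MRCA is the root), so the answer is all 18 tips in alphabetical order.

Abies, Ailuropoda, Apis, Bacillus, Clostridium, Culex, Fagus, Hylobates, Otocyon, Pinus, Pongo, Salmo, Sciurus, Shigella, Takifugu, Tsuga, Vespa, Xenopus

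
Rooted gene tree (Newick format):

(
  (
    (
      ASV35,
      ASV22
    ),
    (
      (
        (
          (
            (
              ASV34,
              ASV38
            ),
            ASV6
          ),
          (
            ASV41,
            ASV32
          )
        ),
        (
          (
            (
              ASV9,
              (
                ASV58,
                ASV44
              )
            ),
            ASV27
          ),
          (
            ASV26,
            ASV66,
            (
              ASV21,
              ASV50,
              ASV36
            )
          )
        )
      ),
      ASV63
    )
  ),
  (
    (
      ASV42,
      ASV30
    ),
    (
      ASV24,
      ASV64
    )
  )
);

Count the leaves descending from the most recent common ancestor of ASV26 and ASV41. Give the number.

The MRCA of ASV26 and ASV41 is the node subtending ((((ASV34,ASV38),ASV6),(ASV41,ASV32)),(((ASV9,(ASV58,ASV44)),ASV27),(ASV26,ASV66,(ASV21,ASV50,ASV36)))).
That clade contains 14 terminal taxa: ASV21, ASV26, ASV27, ASV32, ASV34, ASV36, ASV38, ASV41, ASV44, ASV50, ASV58, ASV6, ASV66, ASV9.

14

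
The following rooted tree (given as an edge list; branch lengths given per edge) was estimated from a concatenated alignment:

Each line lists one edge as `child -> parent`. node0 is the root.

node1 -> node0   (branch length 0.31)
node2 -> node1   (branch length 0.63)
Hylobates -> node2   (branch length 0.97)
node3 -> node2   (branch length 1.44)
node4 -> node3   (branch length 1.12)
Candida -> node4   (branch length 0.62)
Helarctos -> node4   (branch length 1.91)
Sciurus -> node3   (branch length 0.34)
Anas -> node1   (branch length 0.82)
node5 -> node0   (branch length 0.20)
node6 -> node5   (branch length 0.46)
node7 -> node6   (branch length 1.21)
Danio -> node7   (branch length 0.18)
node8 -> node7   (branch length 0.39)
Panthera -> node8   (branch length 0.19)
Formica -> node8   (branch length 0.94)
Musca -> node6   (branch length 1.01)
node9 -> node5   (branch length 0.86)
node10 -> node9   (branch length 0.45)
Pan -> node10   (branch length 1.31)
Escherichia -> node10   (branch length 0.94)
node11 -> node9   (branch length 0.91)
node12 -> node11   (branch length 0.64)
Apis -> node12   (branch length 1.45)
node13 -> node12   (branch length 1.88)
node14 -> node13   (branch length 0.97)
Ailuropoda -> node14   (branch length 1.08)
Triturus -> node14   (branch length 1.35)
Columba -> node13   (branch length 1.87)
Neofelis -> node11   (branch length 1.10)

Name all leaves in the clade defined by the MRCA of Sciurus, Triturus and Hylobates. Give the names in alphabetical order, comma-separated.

Tracing Sciurus: it sits inside ((Candida,Helarctos),Sciurus).
Tracing Triturus: it sits inside (Ailuropoda,Triturus).
Tracing Hylobates: it sits inside (Hylobates,((Candida,Helarctos),Sciurus)).
The smallest clade enclosing all 3 is the whole tree (their MRCA is the root), so the answer is all 16 tips in alphabetical order.

Ailuropoda, Anas, Apis, Candida, Columba, Danio, Escherichia, Formica, Helarctos, Hylobates, Musca, Neofelis, Pan, Panthera, Sciurus, Triturus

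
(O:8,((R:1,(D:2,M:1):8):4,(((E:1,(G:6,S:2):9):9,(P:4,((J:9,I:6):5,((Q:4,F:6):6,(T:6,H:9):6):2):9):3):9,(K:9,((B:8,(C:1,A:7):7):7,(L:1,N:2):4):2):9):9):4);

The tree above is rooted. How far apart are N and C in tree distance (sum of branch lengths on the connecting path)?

The path runs N → … → MRCA → … → C; the MRCA is the node subtending ((B,(C,A)),(L,N)).
Branch lengths along that path: 2 + 4 + 7 + 7 + 1 = 21.

21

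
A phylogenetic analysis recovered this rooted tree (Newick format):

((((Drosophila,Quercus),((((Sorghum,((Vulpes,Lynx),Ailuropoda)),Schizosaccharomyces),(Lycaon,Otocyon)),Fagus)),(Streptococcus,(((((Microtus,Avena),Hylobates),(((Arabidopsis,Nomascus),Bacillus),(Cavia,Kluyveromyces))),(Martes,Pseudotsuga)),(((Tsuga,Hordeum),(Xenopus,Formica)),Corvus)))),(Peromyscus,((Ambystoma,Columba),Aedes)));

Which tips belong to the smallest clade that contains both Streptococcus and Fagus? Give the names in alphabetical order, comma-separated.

Tracing Streptococcus: it sits inside (Streptococcus,(((((Microtus,Avena),Hylobates),(((Arabidopsis,Nomascus),Bacillus),(Cavia,Kluyveromyces))),(Martes,Pseudotsuga)),(((Tsuga,Hordeum),(Xenopus,Formica)),Corvus))).
Tracing Fagus: it sits inside ((((Sorghum,((Vulpes,Lynx),Ailuropoda)),Schizosaccharomyces),(Lycaon,Otocyon)),Fagus).
The smallest clade enclosing both is (((Drosophila,Quercus),((((Sorghum,((Vulpes,Lynx),Ailuropoda)),Schizosaccharomyces),(Lycaon,Otocyon)),Fagus)),(Streptococcus,(((((Microtus,Avena),Hylobates),(((Arabidopsis,Nomascus),Bacillus),(Cavia,Kluyveromyces))),(Martes,Pseudotsuga)),(((Tsuga,Hordeum),(Xenopus,Formica)),Corvus)))); the answer is its 26 terminal taxa in alphabetical order.

Ailuropoda, Arabidopsis, Avena, Bacillus, Cavia, Corvus, Drosophila, Fagus, Formica, Hordeum, Hylobates, Kluyveromyces, Lycaon, Lynx, Martes, Microtus, Nomascus, Otocyon, Pseudotsuga, Quercus, Schizosaccharomyces, Sorghum, Streptococcus, Tsuga, Vulpes, Xenopus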